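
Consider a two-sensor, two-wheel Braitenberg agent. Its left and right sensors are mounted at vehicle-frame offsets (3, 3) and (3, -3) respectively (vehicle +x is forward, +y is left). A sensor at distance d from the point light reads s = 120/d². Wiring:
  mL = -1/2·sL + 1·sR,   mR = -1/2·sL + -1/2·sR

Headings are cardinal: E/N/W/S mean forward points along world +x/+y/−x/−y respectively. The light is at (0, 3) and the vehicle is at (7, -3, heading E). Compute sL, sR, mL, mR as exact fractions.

120/109 120/181 2220/19729 -17400/19729

left sensor world pos  = (10, 0); dL² = 109
right sensor world pos = (10, -6); dR² = 181
sL = 120/109 = 120/109
sR = 120/181 = 120/181
mL = -1/2·sL + 1·sR = 2220/19729
mR = -1/2·sL + -1/2·sR = -17400/19729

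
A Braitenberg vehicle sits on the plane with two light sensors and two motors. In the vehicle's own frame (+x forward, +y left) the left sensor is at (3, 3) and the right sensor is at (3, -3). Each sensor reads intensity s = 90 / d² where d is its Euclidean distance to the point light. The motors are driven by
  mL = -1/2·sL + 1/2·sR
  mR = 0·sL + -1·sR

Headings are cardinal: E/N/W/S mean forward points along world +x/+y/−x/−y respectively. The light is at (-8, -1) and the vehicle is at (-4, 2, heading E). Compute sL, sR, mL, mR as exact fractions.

18/17 90/49 324/833 -90/49

left sensor world pos  = (-1, 5); dL² = 85
right sensor world pos = (-1, -1); dR² = 49
sL = 90/85 = 18/17
sR = 90/49 = 90/49
mL = -1/2·sL + 1/2·sR = 324/833
mR = 0·sL + -1·sR = -90/49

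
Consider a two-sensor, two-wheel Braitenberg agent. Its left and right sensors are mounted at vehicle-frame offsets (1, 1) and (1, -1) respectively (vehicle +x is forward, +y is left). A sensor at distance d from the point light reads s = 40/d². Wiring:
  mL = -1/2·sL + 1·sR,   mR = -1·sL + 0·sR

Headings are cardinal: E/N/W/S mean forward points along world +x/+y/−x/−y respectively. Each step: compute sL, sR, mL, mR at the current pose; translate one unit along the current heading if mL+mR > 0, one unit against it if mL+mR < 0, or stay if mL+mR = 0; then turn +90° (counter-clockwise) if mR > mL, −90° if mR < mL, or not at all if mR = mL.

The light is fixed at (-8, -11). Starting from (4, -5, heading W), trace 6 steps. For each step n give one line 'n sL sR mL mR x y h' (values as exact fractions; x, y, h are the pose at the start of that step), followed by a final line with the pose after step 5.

0 20/73 4/17 122/1241 -20/73 4 -5 W
1 40/193 8/49 564/9457 -40/193 5 -5 N
2 5/29 10/53 315/3074 -5/29 5 -6 E
3 8/37 40/137 932/5069 -8/37 4 -6 S
4 20/73 4/17 122/1241 -20/73 4 -5 W
5 40/193 8/49 564/9457 -40/193 5 -5 N
final 5 -6 E

n=0: pose=(4,-5,W); sL=20/73, sR=4/17; mL=122/1241, mR=-20/73; mL+mR=-218/1241 → advance -1; mR−mL=-462/1241 → turn -1·90°
n=1: pose=(5,-5,N); sL=40/193, sR=8/49; mL=564/9457, mR=-40/193; mL+mR=-1396/9457 → advance -1; mR−mL=-2524/9457 → turn -1·90°
n=2: pose=(5,-6,E); sL=5/29, sR=10/53; mL=315/3074, mR=-5/29; mL+mR=-215/3074 → advance -1; mR−mL=-845/3074 → turn -1·90°
n=3: pose=(4,-6,S); sL=8/37, sR=40/137; mL=932/5069, mR=-8/37; mL+mR=-164/5069 → advance -1; mR−mL=-2028/5069 → turn -1·90°
n=4: pose=(4,-5,W); sL=20/73, sR=4/17; mL=122/1241, mR=-20/73; mL+mR=-218/1241 → advance -1; mR−mL=-462/1241 → turn -1·90°
n=5: pose=(5,-5,N); sL=40/193, sR=8/49; mL=564/9457, mR=-40/193; mL+mR=-1396/9457 → advance -1; mR−mL=-2524/9457 → turn -1·90°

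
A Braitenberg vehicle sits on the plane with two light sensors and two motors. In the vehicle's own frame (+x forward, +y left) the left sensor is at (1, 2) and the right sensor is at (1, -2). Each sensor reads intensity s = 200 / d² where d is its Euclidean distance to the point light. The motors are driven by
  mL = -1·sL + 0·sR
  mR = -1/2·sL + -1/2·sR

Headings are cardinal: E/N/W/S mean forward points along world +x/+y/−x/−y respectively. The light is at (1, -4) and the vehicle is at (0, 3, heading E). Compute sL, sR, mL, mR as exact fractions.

left sensor world pos  = (1, 5); dL² = 81
right sensor world pos = (1, 1); dR² = 25
sL = 200/81 = 200/81
sR = 200/25 = 8
mL = -1·sL + 0·sR = -200/81
mR = -1/2·sL + -1/2·sR = -424/81

200/81 8 -200/81 -424/81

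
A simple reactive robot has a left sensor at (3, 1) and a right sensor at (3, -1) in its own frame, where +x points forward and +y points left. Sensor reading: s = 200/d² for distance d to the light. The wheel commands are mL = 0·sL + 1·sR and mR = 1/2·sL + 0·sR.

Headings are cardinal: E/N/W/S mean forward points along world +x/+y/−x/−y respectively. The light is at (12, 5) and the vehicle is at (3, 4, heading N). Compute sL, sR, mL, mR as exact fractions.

25/13 50/17 50/17 25/26

left sensor world pos  = (2, 7); dL² = 104
right sensor world pos = (4, 7); dR² = 68
sL = 200/104 = 25/13
sR = 200/68 = 50/17
mL = 0·sL + 1·sR = 50/17
mR = 1/2·sL + 0·sR = 25/26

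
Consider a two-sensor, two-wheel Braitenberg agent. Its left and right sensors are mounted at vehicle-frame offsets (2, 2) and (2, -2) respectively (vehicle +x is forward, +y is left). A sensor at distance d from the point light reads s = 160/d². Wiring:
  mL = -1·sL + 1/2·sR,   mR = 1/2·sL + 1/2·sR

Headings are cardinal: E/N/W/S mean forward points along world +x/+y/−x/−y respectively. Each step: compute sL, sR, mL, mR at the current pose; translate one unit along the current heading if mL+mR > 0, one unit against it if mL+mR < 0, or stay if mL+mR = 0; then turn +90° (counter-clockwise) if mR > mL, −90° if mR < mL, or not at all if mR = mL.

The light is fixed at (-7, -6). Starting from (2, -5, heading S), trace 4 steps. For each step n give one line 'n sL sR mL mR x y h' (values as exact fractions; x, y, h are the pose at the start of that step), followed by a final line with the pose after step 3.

0 80/61 16/5 88/305 688/305 2 -5 S
1 32/25 32/25 -16/25 32/25 2 -6 E
2 40/17 40/37 -1140/629 1080/629 3 -6 N
3 160/73 32/13 -912/949 2208/949 3 -7 W
final 2 -7 S

n=0: pose=(2,-5,S); sL=80/61, sR=16/5; mL=88/305, mR=688/305; mL+mR=776/305 → advance +1; mR−mL=120/61 → turn +1·90°
n=1: pose=(2,-6,E); sL=32/25, sR=32/25; mL=-16/25, mR=32/25; mL+mR=16/25 → advance +1; mR−mL=48/25 → turn +1·90°
n=2: pose=(3,-6,N); sL=40/17, sR=40/37; mL=-1140/629, mR=1080/629; mL+mR=-60/629 → advance -1; mR−mL=60/17 → turn +1·90°
n=3: pose=(3,-7,W); sL=160/73, sR=32/13; mL=-912/949, mR=2208/949; mL+mR=1296/949 → advance +1; mR−mL=240/73 → turn +1·90°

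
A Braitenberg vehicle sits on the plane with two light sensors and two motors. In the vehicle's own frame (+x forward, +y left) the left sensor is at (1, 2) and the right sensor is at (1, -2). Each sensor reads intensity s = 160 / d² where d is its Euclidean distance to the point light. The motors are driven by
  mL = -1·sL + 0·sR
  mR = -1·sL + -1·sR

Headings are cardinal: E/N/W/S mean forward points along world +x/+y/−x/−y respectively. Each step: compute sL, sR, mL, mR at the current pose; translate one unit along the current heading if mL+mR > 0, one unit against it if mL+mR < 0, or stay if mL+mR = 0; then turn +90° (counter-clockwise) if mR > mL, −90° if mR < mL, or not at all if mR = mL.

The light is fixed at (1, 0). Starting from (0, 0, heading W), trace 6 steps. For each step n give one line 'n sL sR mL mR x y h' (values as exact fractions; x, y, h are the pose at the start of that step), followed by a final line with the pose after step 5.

n=0: pose=(0,0,W); sL=20, sR=20; mL=-20, mR=-40; mL+mR=-60 → advance -1; mR−mL=-20 → turn -1·90°
n=1: pose=(1,0,N); sL=32, sR=32; mL=-32, mR=-64; mL+mR=-96 → advance -1; mR−mL=-32 → turn -1·90°
n=2: pose=(1,-1,E); sL=80, sR=16; mL=-80, mR=-96; mL+mR=-176 → advance -1; mR−mL=-16 → turn -1·90°
n=3: pose=(0,-1,S); sL=32, sR=160/13; mL=-32, mR=-576/13; mL+mR=-992/13 → advance -1; mR−mL=-160/13 → turn -1·90°
n=4: pose=(0,0,W); sL=20, sR=20; mL=-20, mR=-40; mL+mR=-60 → advance -1; mR−mL=-20 → turn -1·90°
n=5: pose=(1,0,N); sL=32, sR=32; mL=-32, mR=-64; mL+mR=-96 → advance -1; mR−mL=-32 → turn -1·90°

0 20 20 -20 -40 0 0 W
1 32 32 -32 -64 1 0 N
2 80 16 -80 -96 1 -1 E
3 32 160/13 -32 -576/13 0 -1 S
4 20 20 -20 -40 0 0 W
5 32 32 -32 -64 1 0 N
final 1 -1 E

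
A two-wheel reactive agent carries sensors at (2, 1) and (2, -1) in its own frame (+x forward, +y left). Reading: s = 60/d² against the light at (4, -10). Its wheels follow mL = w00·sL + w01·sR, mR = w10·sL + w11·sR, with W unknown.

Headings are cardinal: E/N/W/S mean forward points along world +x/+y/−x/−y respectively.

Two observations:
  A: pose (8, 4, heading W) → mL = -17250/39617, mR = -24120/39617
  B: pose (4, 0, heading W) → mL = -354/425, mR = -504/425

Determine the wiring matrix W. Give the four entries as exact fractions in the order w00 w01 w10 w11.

obs A: pose=(8,4,W) → sL=60/173, sR=60/229, mL=-17250/39617, mR=-24120/39617
obs B: pose=(4,0,W) → sL=12/17, sR=12/25, mL=-354/425, mR=-504/425
sensor matrix S = [[60/173, 60/229], [12/17, 12/25]]; det S = -62208/3367445
solve [mL_A; mL_B] = S·[w00; w01] and [mR_A; mR_B] = S·[w10; w11]:
  w00 = -1/2, w01 = -1, w10 = -1, w11 = -1

-1/2 -1 -1 -1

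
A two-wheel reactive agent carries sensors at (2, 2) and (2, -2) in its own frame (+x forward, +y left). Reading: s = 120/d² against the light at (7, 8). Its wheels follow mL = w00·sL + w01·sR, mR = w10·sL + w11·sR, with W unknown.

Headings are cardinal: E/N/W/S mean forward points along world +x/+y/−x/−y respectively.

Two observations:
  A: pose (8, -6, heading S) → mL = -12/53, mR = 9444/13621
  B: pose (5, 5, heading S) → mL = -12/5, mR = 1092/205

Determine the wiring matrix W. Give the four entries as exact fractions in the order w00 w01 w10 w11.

-1/2 0 1/2 1

obs A: pose=(8,-6,S) → sL=24/53, sR=120/257, mL=-12/53, mR=9444/13621
obs B: pose=(5,5,S) → sL=24/5, sR=120/41, mL=-12/5, mR=1092/205
sensor matrix S = [[24/53, 120/257], [24/5, 120/41]]; det S = -511488/558461
solve [mL_A; mL_B] = S·[w00; w01] and [mR_A; mR_B] = S·[w10; w11]:
  w00 = -1/2, w01 = 0, w10 = 1/2, w11 = 1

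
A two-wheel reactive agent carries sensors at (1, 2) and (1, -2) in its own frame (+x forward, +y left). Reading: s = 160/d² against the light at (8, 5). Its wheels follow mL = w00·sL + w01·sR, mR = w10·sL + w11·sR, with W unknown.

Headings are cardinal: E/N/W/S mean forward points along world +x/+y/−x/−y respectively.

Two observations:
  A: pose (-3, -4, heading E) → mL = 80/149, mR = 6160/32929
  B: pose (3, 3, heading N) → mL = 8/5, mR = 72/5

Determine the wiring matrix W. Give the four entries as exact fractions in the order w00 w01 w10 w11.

obs A: pose=(-3,-4,E) → sL=160/149, sR=160/221, mL=80/149, mR=6160/32929
obs B: pose=(3,3,N) → sL=16/5, sR=16, mL=8/5, mR=72/5
sensor matrix S = [[160/149, 160/221], [16/5, 16]]; det S = 489472/32929
solve [mL_A; mL_B] = S·[w00; w01] and [mR_A; mR_B] = S·[w10; w11]:
  w00 = 1/2, w01 = 0, w10 = -1/2, w11 = 1

1/2 0 -1/2 1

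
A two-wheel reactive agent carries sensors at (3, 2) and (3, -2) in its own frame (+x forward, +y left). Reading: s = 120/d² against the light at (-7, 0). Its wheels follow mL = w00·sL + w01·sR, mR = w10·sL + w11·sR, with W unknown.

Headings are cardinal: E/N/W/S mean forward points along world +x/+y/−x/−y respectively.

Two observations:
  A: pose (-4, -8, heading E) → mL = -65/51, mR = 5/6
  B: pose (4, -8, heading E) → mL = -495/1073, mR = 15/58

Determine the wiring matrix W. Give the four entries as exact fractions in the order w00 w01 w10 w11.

obs A: pose=(-4,-8,E) → sL=5/3, sR=15/17, mL=-65/51, mR=5/6
obs B: pose=(4,-8,E) → sL=15/29, sR=15/37, mL=-495/1073, mR=15/58
sensor matrix S = [[5/3, 15/17], [15/29, 15/37]]; det S = 4000/18241
solve [mL_A; mL_B] = S·[w00; w01] and [mR_A; mR_B] = S·[w10; w11]:
  w00 = -1/2, w01 = -1/2, w10 = 1/2, w11 = 0

-1/2 -1/2 1/2 0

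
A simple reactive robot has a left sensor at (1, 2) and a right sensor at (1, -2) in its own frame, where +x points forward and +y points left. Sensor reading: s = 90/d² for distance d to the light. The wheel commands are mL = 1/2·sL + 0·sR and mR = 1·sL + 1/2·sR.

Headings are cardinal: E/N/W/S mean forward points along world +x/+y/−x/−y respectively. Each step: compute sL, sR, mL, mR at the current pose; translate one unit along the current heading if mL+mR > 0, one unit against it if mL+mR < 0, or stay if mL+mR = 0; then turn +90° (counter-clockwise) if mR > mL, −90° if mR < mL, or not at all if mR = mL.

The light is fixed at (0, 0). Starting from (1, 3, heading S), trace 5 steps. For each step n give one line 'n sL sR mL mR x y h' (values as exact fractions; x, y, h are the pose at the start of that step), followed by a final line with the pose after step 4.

0 90/13 18 45/13 207/13 1 3 S
1 9/2 45/2 9/4 63/4 1 2 E
2 10 18/5 5 59/5 2 2 N
3 45 45/13 45/2 1215/26 2 3 W
4 90/13 18 45/13 207/13 1 3 S
final 1 2 E

n=0: pose=(1,3,S); sL=90/13, sR=18; mL=45/13, mR=207/13; mL+mR=252/13 → advance +1; mR−mL=162/13 → turn +1·90°
n=1: pose=(1,2,E); sL=9/2, sR=45/2; mL=9/4, mR=63/4; mL+mR=18 → advance +1; mR−mL=27/2 → turn +1·90°
n=2: pose=(2,2,N); sL=10, sR=18/5; mL=5, mR=59/5; mL+mR=84/5 → advance +1; mR−mL=34/5 → turn +1·90°
n=3: pose=(2,3,W); sL=45, sR=45/13; mL=45/2, mR=1215/26; mL+mR=900/13 → advance +1; mR−mL=315/13 → turn +1·90°
n=4: pose=(1,3,S); sL=90/13, sR=18; mL=45/13, mR=207/13; mL+mR=252/13 → advance +1; mR−mL=162/13 → turn +1·90°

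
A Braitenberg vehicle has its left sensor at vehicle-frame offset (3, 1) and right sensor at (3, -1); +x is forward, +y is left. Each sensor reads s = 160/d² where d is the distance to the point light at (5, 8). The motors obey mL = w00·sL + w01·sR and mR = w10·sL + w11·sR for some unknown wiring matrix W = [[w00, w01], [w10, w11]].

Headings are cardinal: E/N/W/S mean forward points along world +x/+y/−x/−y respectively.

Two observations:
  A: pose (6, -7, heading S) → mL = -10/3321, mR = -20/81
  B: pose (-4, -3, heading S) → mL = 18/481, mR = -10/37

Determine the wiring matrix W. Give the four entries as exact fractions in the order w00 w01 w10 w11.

obs A: pose=(6,-7,S) → sL=20/41, sR=40/81, mL=-10/3321, mR=-20/81
obs B: pose=(-4,-3,S) → sL=8/13, sR=20/37, mL=18/481, mR=-10/37
sensor matrix S = [[20/41, 40/81], [8/13, 20/37]]; det S = -64240/1597401
solve [mL_A; mL_B] = S·[w00; w01] and [mR_A; mR_B] = S·[w10; w11]:
  w00 = 1/2, w01 = -1/2, w10 = 0, w11 = -1/2

1/2 -1/2 0 -1/2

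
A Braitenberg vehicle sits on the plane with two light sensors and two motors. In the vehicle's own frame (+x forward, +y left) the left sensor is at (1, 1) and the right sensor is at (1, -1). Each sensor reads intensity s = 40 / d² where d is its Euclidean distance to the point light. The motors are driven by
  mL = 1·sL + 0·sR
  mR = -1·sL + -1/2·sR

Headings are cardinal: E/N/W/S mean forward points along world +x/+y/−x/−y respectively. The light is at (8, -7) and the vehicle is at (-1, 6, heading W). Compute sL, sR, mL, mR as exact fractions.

10/61 5/37 10/61 -1045/4514

left sensor world pos  = (-2, 5); dL² = 244
right sensor world pos = (-2, 7); dR² = 296
sL = 40/244 = 10/61
sR = 40/296 = 5/37
mL = 1·sL + 0·sR = 10/61
mR = -1·sL + -1/2·sR = -1045/4514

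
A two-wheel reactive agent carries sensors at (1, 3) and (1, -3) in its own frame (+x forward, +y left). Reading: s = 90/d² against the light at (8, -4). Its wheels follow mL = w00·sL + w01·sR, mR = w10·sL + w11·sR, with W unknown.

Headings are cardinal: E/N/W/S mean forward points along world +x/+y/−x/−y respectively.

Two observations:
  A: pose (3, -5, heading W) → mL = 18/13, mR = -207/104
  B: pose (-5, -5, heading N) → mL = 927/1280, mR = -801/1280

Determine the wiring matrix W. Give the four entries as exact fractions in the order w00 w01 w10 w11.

-1/2 1 -1/2 -1/2

obs A: pose=(3,-5,W) → sL=45/26, sR=9/4, mL=18/13, mR=-207/104
obs B: pose=(-5,-5,N) → sL=45/128, sR=9/10, mL=927/1280, mR=-801/1280
sensor matrix S = [[45/26, 9/4], [45/128, 9/10]]; det S = 5103/6656
solve [mL_A; mL_B] = S·[w00; w01] and [mR_A; mR_B] = S·[w10; w11]:
  w00 = -1/2, w01 = 1, w10 = -1/2, w11 = -1/2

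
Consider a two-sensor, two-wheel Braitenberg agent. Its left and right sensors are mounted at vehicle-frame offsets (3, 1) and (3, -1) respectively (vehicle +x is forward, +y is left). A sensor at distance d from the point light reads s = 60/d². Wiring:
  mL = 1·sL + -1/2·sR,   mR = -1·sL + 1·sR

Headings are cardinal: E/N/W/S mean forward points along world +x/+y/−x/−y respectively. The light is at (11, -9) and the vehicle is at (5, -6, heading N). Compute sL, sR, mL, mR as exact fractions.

left sensor world pos  = (4, -3); dL² = 85
right sensor world pos = (6, -3); dR² = 61
sL = 60/85 = 12/17
sR = 60/61 = 60/61
mL = 1·sL + -1/2·sR = 222/1037
mR = -1·sL + 1·sR = 288/1037

12/17 60/61 222/1037 288/1037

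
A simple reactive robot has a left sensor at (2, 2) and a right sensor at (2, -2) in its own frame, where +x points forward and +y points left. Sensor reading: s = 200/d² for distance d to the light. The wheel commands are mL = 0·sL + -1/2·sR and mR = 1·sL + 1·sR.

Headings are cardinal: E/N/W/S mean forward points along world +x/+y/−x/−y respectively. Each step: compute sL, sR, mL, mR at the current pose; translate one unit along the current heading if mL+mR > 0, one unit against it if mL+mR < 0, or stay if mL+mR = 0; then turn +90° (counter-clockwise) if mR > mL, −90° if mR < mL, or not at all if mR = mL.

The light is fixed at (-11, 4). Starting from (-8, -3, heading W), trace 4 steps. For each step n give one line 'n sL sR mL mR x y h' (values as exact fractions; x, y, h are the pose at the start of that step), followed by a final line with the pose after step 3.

n=0: pose=(-8,-3,W); sL=100/41, sR=100/13; mL=-50/13, mR=5400/533; mL+mR=3350/533 → advance +1; mR−mL=7450/533 → turn +1·90°
n=1: pose=(-9,-3,S); sL=200/97, sR=200/81; mL=-100/81, mR=35600/7857; mL+mR=25900/7857 → advance +1; mR−mL=15100/2619 → turn +1·90°
n=2: pose=(-9,-4,E); sL=50/13, sR=50/29; mL=-25/29, mR=2100/377; mL+mR=1775/377 → advance +1; mR−mL=2425/377 → turn +1·90°
n=3: pose=(-8,-4,N); sL=200/37, sR=200/61; mL=-100/61, mR=19600/2257; mL+mR=15900/2257 → advance +1; mR−mL=23300/2257 → turn +1·90°

0 100/41 100/13 -50/13 5400/533 -8 -3 W
1 200/97 200/81 -100/81 35600/7857 -9 -3 S
2 50/13 50/29 -25/29 2100/377 -9 -4 E
3 200/37 200/61 -100/61 19600/2257 -8 -4 N
final -8 -3 W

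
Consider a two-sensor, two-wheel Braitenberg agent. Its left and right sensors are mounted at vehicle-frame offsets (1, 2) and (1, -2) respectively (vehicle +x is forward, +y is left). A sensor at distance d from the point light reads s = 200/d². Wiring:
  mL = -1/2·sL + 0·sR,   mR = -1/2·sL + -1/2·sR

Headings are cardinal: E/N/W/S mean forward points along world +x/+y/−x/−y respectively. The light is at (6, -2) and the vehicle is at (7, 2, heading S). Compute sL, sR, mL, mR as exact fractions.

left sensor world pos  = (9, 1); dL² = 18
right sensor world pos = (5, 1); dR² = 10
sL = 200/18 = 100/9
sR = 200/10 = 20
mL = -1/2·sL + 0·sR = -50/9
mR = -1/2·sL + -1/2·sR = -140/9

100/9 20 -50/9 -140/9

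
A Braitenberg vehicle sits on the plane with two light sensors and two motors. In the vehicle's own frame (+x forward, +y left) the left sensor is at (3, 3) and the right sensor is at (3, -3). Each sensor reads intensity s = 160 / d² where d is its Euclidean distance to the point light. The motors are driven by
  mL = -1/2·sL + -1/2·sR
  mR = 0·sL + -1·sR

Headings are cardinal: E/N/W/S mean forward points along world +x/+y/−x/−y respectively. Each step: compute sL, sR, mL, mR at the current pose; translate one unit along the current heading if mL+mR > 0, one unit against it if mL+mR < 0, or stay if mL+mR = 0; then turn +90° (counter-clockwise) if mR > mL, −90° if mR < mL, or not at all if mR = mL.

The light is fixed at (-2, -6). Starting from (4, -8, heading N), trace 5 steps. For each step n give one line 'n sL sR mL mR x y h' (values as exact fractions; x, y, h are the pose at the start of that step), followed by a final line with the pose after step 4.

n=0: pose=(4,-8,N); sL=16, sR=80/41; mL=-368/41, mR=-80/41; mL+mR=-448/41 → advance -1; mR−mL=288/41 → turn +1·90°
n=1: pose=(4,-9,W); sL=32/9, sR=160/9; mL=-32/3, mR=-160/9; mL+mR=-256/9 → advance -1; mR−mL=-64/9 → turn -1·90°
n=2: pose=(5,-9,N); sL=10, sR=8/5; mL=-29/5, mR=-8/5; mL+mR=-37/5 → advance -1; mR−mL=21/5 → turn +1·90°
n=3: pose=(5,-10,W); sL=32/13, sR=160/17; mL=-1312/221, mR=-160/17; mL+mR=-3392/221 → advance -1; mR−mL=-768/221 → turn -1·90°
n=4: pose=(6,-10,N); sL=80/13, sR=80/61; mL=-2960/793, mR=-80/61; mL+mR=-4000/793 → advance -1; mR−mL=1920/793 → turn +1·90°

0 16 80/41 -368/41 -80/41 4 -8 N
1 32/9 160/9 -32/3 -160/9 4 -9 W
2 10 8/5 -29/5 -8/5 5 -9 N
3 32/13 160/17 -1312/221 -160/17 5 -10 W
4 80/13 80/61 -2960/793 -80/61 6 -10 N
final 6 -11 W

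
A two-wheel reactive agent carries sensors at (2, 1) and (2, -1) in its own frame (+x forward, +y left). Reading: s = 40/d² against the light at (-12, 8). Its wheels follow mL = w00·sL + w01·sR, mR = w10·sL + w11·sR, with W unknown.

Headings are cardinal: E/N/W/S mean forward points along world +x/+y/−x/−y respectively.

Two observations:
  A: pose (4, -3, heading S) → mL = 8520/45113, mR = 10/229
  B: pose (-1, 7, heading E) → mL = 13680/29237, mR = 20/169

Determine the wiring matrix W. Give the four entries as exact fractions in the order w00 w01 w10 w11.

1 1 1/2 0

obs A: pose=(4,-3,S) → sL=20/229, sR=20/197, mL=8520/45113, mR=10/229
obs B: pose=(-1,7,E) → sL=40/169, sR=40/173, mL=13680/29237, mR=20/169
sensor matrix S = [[20/229, 20/197], [40/169, 40/173]]; det S = -5059200/1318968781
solve [mL_A; mL_B] = S·[w00; w01] and [mR_A; mR_B] = S·[w10; w11]:
  w00 = 1, w01 = 1, w10 = 1/2, w11 = 0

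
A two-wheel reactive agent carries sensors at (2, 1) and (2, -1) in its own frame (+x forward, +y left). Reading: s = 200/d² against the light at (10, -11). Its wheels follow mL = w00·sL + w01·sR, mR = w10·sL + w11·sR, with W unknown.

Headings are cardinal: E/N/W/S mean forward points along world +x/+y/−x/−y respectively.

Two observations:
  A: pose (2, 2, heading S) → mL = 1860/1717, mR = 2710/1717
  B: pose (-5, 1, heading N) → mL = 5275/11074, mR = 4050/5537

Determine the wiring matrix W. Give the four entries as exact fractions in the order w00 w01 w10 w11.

1/2 1/2 1/2 1

obs A: pose=(2,2,S) → sL=20/17, sR=100/101, mL=1860/1717, mR=2710/1717
obs B: pose=(-5,1,N) → sL=50/113, sR=25/49, mL=5275/11074, mR=4050/5537
sensor matrix S = [[20/17, 100/101], [50/113, 25/49]]; det S = 1541500/9507029
solve [mL_A; mL_B] = S·[w00; w01] and [mR_A; mR_B] = S·[w10; w11]:
  w00 = 1/2, w01 = 1/2, w10 = 1/2, w11 = 1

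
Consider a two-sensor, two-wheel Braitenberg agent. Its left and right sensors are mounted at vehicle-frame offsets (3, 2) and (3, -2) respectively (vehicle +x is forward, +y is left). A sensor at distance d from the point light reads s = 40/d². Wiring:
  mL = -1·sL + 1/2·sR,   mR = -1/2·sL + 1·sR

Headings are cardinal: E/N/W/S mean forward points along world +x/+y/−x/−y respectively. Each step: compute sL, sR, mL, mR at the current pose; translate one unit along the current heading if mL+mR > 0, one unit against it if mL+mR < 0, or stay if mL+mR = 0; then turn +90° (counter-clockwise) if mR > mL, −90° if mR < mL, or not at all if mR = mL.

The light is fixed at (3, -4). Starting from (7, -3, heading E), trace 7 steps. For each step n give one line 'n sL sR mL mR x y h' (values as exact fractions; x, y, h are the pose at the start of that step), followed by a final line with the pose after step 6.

n=0: pose=(7,-3,E); sL=20/29, sR=4/5; mL=-42/145, mR=66/145; mL+mR=24/145 → advance +1; mR−mL=108/145 → turn +1·90°
n=1: pose=(8,-3,N); sL=8/5, sR=8/13; mL=-84/65, mR=-12/65; mL+mR=-96/65 → advance -1; mR−mL=72/65 → turn +1·90°
n=2: pose=(8,-4,W); sL=5, sR=5; mL=-5/2, mR=5/2; mL+mR=0 → advance +0; mR−mL=5 → turn +1·90°
n=3: pose=(8,-4,S); sL=20/29, sR=20/9; mL=110/261, mR=490/261; mL+mR=200/87 → advance +1; mR−mL=380/261 → turn +1·90°
n=4: pose=(8,-5,E); sL=8/13, sR=40/73; mL=-324/949, mR=228/949; mL+mR=-96/949 → advance -1; mR−mL=552/949 → turn +1·90°
n=5: pose=(7,-5,N); sL=5, sR=1; mL=-9/2, mR=-3/2; mL+mR=-6 → advance -1; mR−mL=3 → turn +1·90°
n=6: pose=(7,-6,W); sL=40/17, sR=40; mL=300/17, mR=660/17; mL+mR=960/17 → advance +1; mR−mL=360/17 → turn +1·90°

0 20/29 4/5 -42/145 66/145 7 -3 E
1 8/5 8/13 -84/65 -12/65 8 -3 N
2 5 5 -5/2 5/2 8 -4 W
3 20/29 20/9 110/261 490/261 8 -4 S
4 8/13 40/73 -324/949 228/949 8 -5 E
5 5 1 -9/2 -3/2 7 -5 N
6 40/17 40 300/17 660/17 7 -6 W
final 6 -6 S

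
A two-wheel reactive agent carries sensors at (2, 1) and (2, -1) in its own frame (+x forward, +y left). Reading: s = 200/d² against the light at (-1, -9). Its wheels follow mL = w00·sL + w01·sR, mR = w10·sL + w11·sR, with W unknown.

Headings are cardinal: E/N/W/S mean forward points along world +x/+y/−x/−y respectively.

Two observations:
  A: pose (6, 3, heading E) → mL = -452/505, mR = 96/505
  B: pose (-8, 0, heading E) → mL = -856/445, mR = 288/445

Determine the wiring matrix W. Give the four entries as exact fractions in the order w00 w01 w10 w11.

-1/2 -1/2 -1 1

obs A: pose=(6,3,E) → sL=4/5, sR=100/101, mL=-452/505, mR=96/505
obs B: pose=(-8,0,E) → sL=8/5, sR=200/89, mL=-856/445, mR=288/445
sensor matrix S = [[4/5, 100/101], [8/5, 200/89]]; det S = 1920/8989
solve [mL_A; mL_B] = S·[w00; w01] and [mR_A; mR_B] = S·[w10; w11]:
  w00 = -1/2, w01 = -1/2, w10 = -1, w11 = 1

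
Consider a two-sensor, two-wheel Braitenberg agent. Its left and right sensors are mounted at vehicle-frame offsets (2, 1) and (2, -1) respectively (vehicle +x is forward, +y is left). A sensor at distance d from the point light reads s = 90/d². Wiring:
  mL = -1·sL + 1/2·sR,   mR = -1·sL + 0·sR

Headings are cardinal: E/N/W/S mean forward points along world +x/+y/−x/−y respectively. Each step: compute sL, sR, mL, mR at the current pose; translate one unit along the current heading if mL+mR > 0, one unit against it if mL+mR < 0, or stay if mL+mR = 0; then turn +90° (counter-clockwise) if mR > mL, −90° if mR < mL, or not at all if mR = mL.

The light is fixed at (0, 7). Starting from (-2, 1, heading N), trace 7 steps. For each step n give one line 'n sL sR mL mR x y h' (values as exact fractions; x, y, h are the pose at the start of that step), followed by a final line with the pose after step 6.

n=0: pose=(-2,1,N); sL=18/5, sR=90/17; mL=-81/85, mR=-18/5; mL+mR=-387/85 → advance -1; mR−mL=-45/17 → turn -1·90°
n=1: pose=(-2,0,E); sL=5/2, sR=45/32; mL=-115/64, mR=-5/2; mL+mR=-275/64 → advance -1; mR−mL=-45/64 → turn -1·90°
n=2: pose=(-3,0,S); sL=18/17, sR=90/97; mL=-981/1649, mR=-18/17; mL+mR=-2727/1649 → advance -1; mR−mL=-45/97 → turn -1·90°
n=3: pose=(-3,1,W); sL=45/37, sR=9/5; mL=-117/370, mR=-45/37; mL+mR=-567/370 → advance -1; mR−mL=-9/10 → turn -1·90°
n=4: pose=(-2,1,N); sL=18/5, sR=90/17; mL=-81/85, mR=-18/5; mL+mR=-387/85 → advance -1; mR−mL=-45/17 → turn -1·90°
n=5: pose=(-2,0,E); sL=5/2, sR=45/32; mL=-115/64, mR=-5/2; mL+mR=-275/64 → advance -1; mR−mL=-45/64 → turn -1·90°
n=6: pose=(-3,0,S); sL=18/17, sR=90/97; mL=-981/1649, mR=-18/17; mL+mR=-2727/1649 → advance -1; mR−mL=-45/97 → turn -1·90°

0 18/5 90/17 -81/85 -18/5 -2 1 N
1 5/2 45/32 -115/64 -5/2 -2 0 E
2 18/17 90/97 -981/1649 -18/17 -3 0 S
3 45/37 9/5 -117/370 -45/37 -3 1 W
4 18/5 90/17 -81/85 -18/5 -2 1 N
5 5/2 45/32 -115/64 -5/2 -2 0 E
6 18/17 90/97 -981/1649 -18/17 -3 0 S
final -3 1 W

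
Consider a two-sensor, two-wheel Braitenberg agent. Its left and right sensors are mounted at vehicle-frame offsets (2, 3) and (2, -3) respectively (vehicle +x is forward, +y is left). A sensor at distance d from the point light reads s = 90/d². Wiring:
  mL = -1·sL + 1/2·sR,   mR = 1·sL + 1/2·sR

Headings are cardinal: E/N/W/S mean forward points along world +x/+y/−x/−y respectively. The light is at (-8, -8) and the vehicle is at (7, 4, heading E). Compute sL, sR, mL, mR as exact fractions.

45/257 9/37 -1017/19018 5643/19018

left sensor world pos  = (9, 7); dL² = 514
right sensor world pos = (9, 1); dR² = 370
sL = 90/514 = 45/257
sR = 90/370 = 9/37
mL = -1·sL + 1/2·sR = -1017/19018
mR = 1·sL + 1/2·sR = 5643/19018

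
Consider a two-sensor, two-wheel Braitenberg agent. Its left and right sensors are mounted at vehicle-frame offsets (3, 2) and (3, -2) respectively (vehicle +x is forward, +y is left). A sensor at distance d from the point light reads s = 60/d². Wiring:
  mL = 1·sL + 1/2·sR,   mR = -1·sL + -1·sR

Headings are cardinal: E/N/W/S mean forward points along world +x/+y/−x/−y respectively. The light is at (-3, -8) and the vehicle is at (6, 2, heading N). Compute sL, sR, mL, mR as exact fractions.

30/109 6/29 1197/3161 -1524/3161

left sensor world pos  = (4, 5); dL² = 218
right sensor world pos = (8, 5); dR² = 290
sL = 60/218 = 30/109
sR = 60/290 = 6/29
mL = 1·sL + 1/2·sR = 1197/3161
mR = -1·sL + -1·sR = -1524/3161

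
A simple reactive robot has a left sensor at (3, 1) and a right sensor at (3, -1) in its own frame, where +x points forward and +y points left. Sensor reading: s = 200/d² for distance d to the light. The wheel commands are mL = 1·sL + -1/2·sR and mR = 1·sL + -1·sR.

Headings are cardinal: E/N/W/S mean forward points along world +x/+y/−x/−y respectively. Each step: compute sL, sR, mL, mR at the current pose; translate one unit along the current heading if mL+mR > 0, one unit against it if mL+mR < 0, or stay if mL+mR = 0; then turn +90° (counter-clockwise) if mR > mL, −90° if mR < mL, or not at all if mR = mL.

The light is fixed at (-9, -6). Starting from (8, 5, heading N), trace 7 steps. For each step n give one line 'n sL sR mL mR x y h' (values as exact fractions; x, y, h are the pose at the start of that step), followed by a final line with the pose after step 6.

n=0: pose=(8,5,N); sL=50/113, sR=5/13; mL=735/2938, mR=85/1469; mL+mR=905/2938 → advance +1; mR−mL=-5/26 → turn -1·90°
n=1: pose=(8,6,E); sL=200/569, sR=200/521; mL=47300/296449, mR=-9600/296449; mL+mR=37700/296449 → advance +1; mR−mL=-100/521 → turn -1·90°
n=2: pose=(9,6,S); sL=100/221, sR=20/37; mL=1490/8177, mR=-720/8177; mL+mR=770/8177 → advance +1; mR−mL=-10/37 → turn -1·90°
n=3: pose=(9,5,W); sL=8/13, sR=200/369; mL=1652/4797, mR=352/4797; mL+mR=668/1599 → advance +1; mR−mL=-100/369 → turn -1·90°
n=4: pose=(8,5,N); sL=50/113, sR=5/13; mL=735/2938, mR=85/1469; mL+mR=905/2938 → advance +1; mR−mL=-5/26 → turn -1·90°
n=5: pose=(8,6,E); sL=200/569, sR=200/521; mL=47300/296449, mR=-9600/296449; mL+mR=37700/296449 → advance +1; mR−mL=-100/521 → turn -1·90°
n=6: pose=(9,6,S); sL=100/221, sR=20/37; mL=1490/8177, mR=-720/8177; mL+mR=770/8177 → advance +1; mR−mL=-10/37 → turn -1·90°

0 50/113 5/13 735/2938 85/1469 8 5 N
1 200/569 200/521 47300/296449 -9600/296449 8 6 E
2 100/221 20/37 1490/8177 -720/8177 9 6 S
3 8/13 200/369 1652/4797 352/4797 9 5 W
4 50/113 5/13 735/2938 85/1469 8 5 N
5 200/569 200/521 47300/296449 -9600/296449 8 6 E
6 100/221 20/37 1490/8177 -720/8177 9 6 S
final 9 5 W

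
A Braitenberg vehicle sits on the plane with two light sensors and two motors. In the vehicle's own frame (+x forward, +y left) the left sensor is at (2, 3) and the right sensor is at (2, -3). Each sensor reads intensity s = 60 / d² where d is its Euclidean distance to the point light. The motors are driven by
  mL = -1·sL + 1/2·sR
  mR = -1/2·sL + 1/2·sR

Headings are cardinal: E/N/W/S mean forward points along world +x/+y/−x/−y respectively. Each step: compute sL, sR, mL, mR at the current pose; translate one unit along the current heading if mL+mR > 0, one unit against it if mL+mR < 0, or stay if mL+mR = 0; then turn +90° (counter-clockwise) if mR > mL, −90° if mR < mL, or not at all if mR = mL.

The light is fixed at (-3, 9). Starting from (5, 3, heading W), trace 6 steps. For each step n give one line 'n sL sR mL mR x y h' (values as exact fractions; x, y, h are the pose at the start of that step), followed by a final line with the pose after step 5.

n=0: pose=(5,3,W); sL=20/39, sR=4/3; mL=2/13, mR=16/39; mL+mR=22/39 → advance +1; mR−mL=10/39 → turn +1·90°
n=1: pose=(4,3,S); sL=15/41, sR=3/4; mL=3/328, mR=63/328; mL+mR=33/164 → advance +1; mR−mL=15/82 → turn +1·90°
n=2: pose=(4,2,E); sL=60/97, sR=60/181; mL=-7950/17557, mR=-2520/17557; mL+mR=-10470/17557 → advance -1; mR−mL=30/97 → turn +1·90°
n=3: pose=(3,2,N); sL=30/17, sR=30/53; mL=-1335/901, mR=-540/901; mL+mR=-1875/901 → advance -1; mR−mL=15/17 → turn +1·90°
n=4: pose=(3,1,W); sL=60/137, sR=60/41; mL=1650/5617, mR=2880/5617; mL+mR=4530/5617 → advance +1; mR−mL=30/137 → turn +1·90°
n=5: pose=(2,1,S); sL=15/41, sR=15/26; mL=-165/2132, mR=225/2132; mL+mR=15/533 → advance +1; mR−mL=15/82 → turn +1·90°

0 20/39 4/3 2/13 16/39 5 3 W
1 15/41 3/4 3/328 63/328 4 3 S
2 60/97 60/181 -7950/17557 -2520/17557 4 2 E
3 30/17 30/53 -1335/901 -540/901 3 2 N
4 60/137 60/41 1650/5617 2880/5617 3 1 W
5 15/41 15/26 -165/2132 225/2132 2 1 S
final 2 0 E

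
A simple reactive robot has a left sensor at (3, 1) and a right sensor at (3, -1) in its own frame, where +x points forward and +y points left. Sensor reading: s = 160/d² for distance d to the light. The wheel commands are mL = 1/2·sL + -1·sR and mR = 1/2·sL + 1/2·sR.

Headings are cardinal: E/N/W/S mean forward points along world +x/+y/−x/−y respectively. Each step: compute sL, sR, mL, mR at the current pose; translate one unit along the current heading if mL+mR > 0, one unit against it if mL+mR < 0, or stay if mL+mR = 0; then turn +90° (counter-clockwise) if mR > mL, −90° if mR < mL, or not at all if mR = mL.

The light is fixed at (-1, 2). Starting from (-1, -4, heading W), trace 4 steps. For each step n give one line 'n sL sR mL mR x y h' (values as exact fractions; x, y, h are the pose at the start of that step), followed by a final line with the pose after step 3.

0 80/29 80/17 -1640/493 1840/493 -1 -4 W
1 160/81 32/17 -1232/1377 2656/1377 -2 -4 S
2 4 40/17 -6/17 54/17 -2 -5 E
3 160/17 160/17 -80/17 160/17 -1 -5 N
final -1 -4 W

n=0: pose=(-1,-4,W); sL=80/29, sR=80/17; mL=-1640/493, mR=1840/493; mL+mR=200/493 → advance +1; mR−mL=120/17 → turn +1·90°
n=1: pose=(-2,-4,S); sL=160/81, sR=32/17; mL=-1232/1377, mR=2656/1377; mL+mR=1424/1377 → advance +1; mR−mL=48/17 → turn +1·90°
n=2: pose=(-2,-5,E); sL=4, sR=40/17; mL=-6/17, mR=54/17; mL+mR=48/17 → advance +1; mR−mL=60/17 → turn +1·90°
n=3: pose=(-1,-5,N); sL=160/17, sR=160/17; mL=-80/17, mR=160/17; mL+mR=80/17 → advance +1; mR−mL=240/17 → turn +1·90°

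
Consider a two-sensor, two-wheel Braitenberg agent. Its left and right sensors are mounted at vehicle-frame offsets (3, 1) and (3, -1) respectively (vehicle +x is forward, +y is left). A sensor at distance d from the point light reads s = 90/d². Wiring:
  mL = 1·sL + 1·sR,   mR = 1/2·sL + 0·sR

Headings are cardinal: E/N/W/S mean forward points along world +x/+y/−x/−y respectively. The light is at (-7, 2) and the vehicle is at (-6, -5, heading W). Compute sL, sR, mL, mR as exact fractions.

45/34 9/4 243/68 45/68

left sensor world pos  = (-9, -6); dL² = 68
right sensor world pos = (-9, -4); dR² = 40
sL = 90/68 = 45/34
sR = 90/40 = 9/4
mL = 1·sL + 1·sR = 243/68
mR = 1/2·sL + 0·sR = 45/68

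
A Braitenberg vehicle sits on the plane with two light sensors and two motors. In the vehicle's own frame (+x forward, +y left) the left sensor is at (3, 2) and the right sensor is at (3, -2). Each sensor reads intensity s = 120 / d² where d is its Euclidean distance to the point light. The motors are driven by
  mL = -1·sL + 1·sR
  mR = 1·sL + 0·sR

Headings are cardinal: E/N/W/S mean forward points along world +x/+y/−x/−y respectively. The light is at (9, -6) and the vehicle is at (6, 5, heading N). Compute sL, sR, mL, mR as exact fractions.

120/221 120/197 2880/43537 120/221

left sensor world pos  = (4, 8); dL² = 221
right sensor world pos = (8, 8); dR² = 197
sL = 120/221 = 120/221
sR = 120/197 = 120/197
mL = -1·sL + 1·sR = 2880/43537
mR = 1·sL + 0·sR = 120/221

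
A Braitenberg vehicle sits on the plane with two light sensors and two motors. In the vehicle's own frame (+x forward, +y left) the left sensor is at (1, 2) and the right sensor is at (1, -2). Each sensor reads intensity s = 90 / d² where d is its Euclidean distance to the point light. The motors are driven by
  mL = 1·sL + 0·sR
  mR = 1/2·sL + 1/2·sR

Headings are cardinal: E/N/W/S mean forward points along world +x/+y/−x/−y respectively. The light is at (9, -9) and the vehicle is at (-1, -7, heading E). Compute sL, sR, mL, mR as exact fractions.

left sensor world pos  = (0, -5); dL² = 97
right sensor world pos = (0, -9); dR² = 81
sL = 90/97 = 90/97
sR = 90/81 = 10/9
mL = 1·sL + 0·sR = 90/97
mR = 1/2·sL + 1/2·sR = 890/873

90/97 10/9 90/97 890/873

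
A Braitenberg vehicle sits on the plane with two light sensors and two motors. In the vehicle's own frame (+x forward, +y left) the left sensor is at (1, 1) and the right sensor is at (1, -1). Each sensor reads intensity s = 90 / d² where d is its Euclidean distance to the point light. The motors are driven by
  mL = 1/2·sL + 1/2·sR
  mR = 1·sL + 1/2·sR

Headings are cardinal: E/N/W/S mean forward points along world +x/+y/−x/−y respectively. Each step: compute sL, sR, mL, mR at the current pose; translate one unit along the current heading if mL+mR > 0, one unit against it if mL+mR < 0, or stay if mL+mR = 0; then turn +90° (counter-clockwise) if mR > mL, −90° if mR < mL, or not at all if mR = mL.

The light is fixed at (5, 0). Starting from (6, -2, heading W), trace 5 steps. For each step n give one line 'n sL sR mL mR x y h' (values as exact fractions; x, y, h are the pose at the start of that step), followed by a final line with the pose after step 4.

n=0: pose=(6,-2,W); sL=10, sR=90; mL=50, mR=55; mL+mR=105 → advance +1; mR−mL=5 → turn +1·90°
n=1: pose=(5,-2,S); sL=9, sR=9; mL=9, mR=27/2; mL+mR=45/2 → advance +1; mR−mL=9/2 → turn +1·90°
n=2: pose=(5,-3,E); sL=18, sR=90/17; mL=198/17, mR=351/17; mL+mR=549/17 → advance +1; mR−mL=9 → turn +1·90°
n=3: pose=(6,-3,N); sL=45/2, sR=45/4; mL=135/8, mR=225/8; mL+mR=45 → advance +1; mR−mL=45/4 → turn +1·90°
n=4: pose=(6,-2,W); sL=10, sR=90; mL=50, mR=55; mL+mR=105 → advance +1; mR−mL=5 → turn +1·90°

0 10 90 50 55 6 -2 W
1 9 9 9 27/2 5 -2 S
2 18 90/17 198/17 351/17 5 -3 E
3 45/2 45/4 135/8 225/8 6 -3 N
4 10 90 50 55 6 -2 W
final 5 -2 S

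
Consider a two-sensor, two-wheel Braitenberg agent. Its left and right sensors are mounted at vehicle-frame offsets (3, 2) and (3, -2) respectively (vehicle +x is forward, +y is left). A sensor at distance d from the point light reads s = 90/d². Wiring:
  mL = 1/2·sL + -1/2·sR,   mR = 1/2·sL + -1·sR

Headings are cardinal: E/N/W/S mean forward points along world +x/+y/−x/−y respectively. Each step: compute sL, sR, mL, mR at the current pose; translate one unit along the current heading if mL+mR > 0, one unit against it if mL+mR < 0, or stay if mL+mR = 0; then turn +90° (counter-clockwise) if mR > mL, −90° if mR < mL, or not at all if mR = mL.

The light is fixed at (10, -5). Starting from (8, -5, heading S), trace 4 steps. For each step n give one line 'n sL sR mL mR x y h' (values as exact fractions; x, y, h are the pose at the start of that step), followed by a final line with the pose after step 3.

n=0: pose=(8,-5,S); sL=10, sR=18/5; mL=16/5, mR=7/5; mL+mR=23/5 → advance +1; mR−mL=-9/5 → turn -1·90°
n=1: pose=(8,-6,W); sL=45/17, sR=45/13; mL=-90/221, mR=-945/442; mL+mR=-1125/442 → advance -1; mR−mL=-45/26 → turn -1·90°
n=2: pose=(9,-6,N); sL=90/13, sR=18; mL=-72/13, mR=-189/13; mL+mR=-261/13 → advance -1; mR−mL=-9 → turn -1·90°
n=3: pose=(9,-7,E); sL=45/2, sR=9/2; mL=9, mR=27/4; mL+mR=63/4 → advance +1; mR−mL=-9/4 → turn -1·90°

0 10 18/5 16/5 7/5 8 -5 S
1 45/17 45/13 -90/221 -945/442 8 -6 W
2 90/13 18 -72/13 -189/13 9 -6 N
3 45/2 9/2 9 27/4 9 -7 E
final 10 -7 S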